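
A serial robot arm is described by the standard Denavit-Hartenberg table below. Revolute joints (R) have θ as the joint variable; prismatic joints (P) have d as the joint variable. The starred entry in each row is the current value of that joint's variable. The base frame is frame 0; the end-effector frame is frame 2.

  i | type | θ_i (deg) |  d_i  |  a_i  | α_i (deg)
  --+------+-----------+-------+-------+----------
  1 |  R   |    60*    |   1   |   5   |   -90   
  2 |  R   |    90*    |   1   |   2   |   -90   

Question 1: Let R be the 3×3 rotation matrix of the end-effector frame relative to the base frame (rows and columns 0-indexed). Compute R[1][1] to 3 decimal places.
End-effector y-axis (col 1 of R) = (0.8660,-0.5000,-0.0000)
R[1][1] = -0.5000

-0.500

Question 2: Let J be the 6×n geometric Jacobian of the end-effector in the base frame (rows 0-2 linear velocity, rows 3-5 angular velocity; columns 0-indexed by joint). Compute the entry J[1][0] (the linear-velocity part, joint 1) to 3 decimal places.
1.634

axis z_0 = ẑ; lever o_n−o_0 = (1.6340,4.8301,-1.0000)
cross product → J_v[:, 0] = (-4.8301,1.6340,0.0000)
J_ω[:, 0] = z_0
entry J[1][0] = 1.6340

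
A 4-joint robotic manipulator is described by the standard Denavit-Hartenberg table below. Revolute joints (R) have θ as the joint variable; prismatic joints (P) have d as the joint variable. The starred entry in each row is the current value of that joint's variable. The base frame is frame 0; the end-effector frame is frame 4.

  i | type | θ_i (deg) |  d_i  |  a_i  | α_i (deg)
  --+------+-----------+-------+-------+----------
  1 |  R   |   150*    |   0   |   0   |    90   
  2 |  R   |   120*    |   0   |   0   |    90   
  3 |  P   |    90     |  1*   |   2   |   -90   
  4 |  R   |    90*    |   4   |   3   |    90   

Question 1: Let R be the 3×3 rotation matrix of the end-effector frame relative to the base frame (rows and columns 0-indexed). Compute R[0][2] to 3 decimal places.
End-effector z-axis (col 2 of R) = (0.5000,0.8660,0.0000)
R[0][2] = 0.5000

0.500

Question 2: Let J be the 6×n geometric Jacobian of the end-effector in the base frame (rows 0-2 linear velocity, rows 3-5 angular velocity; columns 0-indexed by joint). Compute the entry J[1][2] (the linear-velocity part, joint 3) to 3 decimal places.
prismatic axis z_2 = (-0.7500,0.4330,0.5000)
J_v[:, 2] = z_2; J_ω[:, 2] = (0,0,0)
entry J[1][2] = 0.4330

0.433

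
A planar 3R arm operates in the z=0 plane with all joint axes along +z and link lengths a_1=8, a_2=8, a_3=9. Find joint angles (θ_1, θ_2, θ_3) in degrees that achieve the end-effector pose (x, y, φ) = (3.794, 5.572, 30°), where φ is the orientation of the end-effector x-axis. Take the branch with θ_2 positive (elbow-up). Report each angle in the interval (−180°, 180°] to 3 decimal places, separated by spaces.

wrist centre = target − a_3·(cos φ, sin φ) = (-4.0002, 1.0720)
cos θ_2 = (17.1510−8²−8²)/(2·8·8) = -0.8660; θ_2 = 149.9980° (elbow-up)
β = atan2(1.0720,-4.0002) = 164.9981°; ψ = atan2(4.0002,1.0719) = 74.9990°
θ_1 = β − ψ = 89.9991°
θ_3 = φ − θ_1 − θ_2 = 150.0029° (wrapped to (-180°,180°])

89.999 149.998 150.003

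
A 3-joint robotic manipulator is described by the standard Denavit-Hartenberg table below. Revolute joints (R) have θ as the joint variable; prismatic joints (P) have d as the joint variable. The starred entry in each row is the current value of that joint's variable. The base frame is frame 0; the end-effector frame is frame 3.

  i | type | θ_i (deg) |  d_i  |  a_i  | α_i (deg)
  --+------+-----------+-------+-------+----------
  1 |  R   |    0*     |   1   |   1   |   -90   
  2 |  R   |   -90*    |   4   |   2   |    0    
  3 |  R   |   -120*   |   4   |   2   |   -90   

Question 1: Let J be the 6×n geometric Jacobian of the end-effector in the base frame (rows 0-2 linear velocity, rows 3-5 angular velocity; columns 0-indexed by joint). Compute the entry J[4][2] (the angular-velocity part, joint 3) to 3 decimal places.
axis z_2 = (0.0000,1.0000,0.0000); lever o_n−o_2 = (-1.7321,4.0000,-1.0000)
cross product → J_v[:, 2] = (-1.0000,-0.0000,1.7321)
J_ω[:, 2] = z_2
entry J[4][2] = 1.0000

1.000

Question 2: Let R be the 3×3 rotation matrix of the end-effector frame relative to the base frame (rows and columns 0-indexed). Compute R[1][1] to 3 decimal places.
-1.000

End-effector y-axis (col 1 of R) = (-0.0000,-1.0000,-0.0000)
R[1][1] = -1.0000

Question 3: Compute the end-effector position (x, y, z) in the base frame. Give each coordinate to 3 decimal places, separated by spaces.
-0.732 8.000 2.000

after link 1: o_1 = (1.0000, 0.0000, 1.0000)
after link 2: o_2 = (1.0000, 4.0000, 3.0000)
after link 3: o_3 = (-0.7321, 8.0000, 2.0000)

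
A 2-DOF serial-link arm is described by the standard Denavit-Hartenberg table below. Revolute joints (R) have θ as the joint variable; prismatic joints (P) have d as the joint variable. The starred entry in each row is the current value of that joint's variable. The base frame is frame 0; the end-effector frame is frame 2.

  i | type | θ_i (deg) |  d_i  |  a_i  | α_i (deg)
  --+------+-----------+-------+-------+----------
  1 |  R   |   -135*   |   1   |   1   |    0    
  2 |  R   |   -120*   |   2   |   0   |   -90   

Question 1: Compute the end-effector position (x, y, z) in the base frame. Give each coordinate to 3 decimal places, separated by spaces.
after link 1: o_1 = (-0.7071, -0.7071, 1.0000)
after link 2: o_2 = (-0.7071, -0.7071, 3.0000)

-0.707 -0.707 3.000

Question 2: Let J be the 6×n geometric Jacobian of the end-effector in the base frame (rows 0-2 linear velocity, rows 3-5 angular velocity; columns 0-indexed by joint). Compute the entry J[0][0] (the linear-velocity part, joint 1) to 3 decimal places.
axis z_0 = ẑ; lever o_n−o_0 = (-0.7071,-0.7071,3.0000)
cross product → J_v[:, 0] = (0.7071,-0.7071,0.0000)
J_ω[:, 0] = z_0
entry J[0][0] = 0.7071

0.707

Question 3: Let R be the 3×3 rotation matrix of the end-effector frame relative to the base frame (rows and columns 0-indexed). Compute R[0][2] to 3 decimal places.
End-effector z-axis (col 2 of R) = (-0.9659,-0.2588,0.0000)
R[0][2] = -0.9659

-0.966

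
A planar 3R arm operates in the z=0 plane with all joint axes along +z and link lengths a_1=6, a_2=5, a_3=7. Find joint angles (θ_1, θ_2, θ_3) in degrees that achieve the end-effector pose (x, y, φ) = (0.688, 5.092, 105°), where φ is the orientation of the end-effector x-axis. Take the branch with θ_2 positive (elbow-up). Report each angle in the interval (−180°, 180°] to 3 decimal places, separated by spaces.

-89.996 150.005 44.991

wrist centre = target − a_3·(cos φ, sin φ) = (2.4997, -1.6695)
cos θ_2 = (9.0358−6²−5²)/(2·6·5) = -0.8661; θ_2 = 150.0050° (elbow-up)
β = atan2(-1.6695,2.4997) = -33.7375°; ψ = atan2(2.4996,1.6697) = 56.2585°
θ_1 = β − ψ = -89.9961°
θ_3 = φ − θ_1 − θ_2 = 44.9910° (wrapped to (-180°,180°])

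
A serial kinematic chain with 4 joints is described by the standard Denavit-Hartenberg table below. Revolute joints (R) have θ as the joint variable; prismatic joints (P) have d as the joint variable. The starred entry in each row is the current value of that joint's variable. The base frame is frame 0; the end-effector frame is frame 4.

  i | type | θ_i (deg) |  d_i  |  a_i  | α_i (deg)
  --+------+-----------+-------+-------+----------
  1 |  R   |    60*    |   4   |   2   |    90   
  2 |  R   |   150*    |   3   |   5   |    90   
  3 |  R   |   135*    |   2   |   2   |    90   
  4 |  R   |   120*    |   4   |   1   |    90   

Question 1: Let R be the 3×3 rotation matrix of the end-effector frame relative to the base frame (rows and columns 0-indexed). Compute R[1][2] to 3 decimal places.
End-effector z-axis (col 2 of R) = (0.9205,0.3696,0.1268)
R[1][2] = 0.3696

0.370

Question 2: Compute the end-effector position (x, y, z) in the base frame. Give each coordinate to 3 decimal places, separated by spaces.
after link 1: o_1 = (1.0000, 1.7321, 4.0000)
after link 2: o_2 = (1.4330, -3.5179, 6.5000)
after link 3: o_3 = (3.7701, -2.2984, 7.5249)
after link 4: o_4 = (4.7521, -5.5473, 9.8659)

4.752 -5.547 9.866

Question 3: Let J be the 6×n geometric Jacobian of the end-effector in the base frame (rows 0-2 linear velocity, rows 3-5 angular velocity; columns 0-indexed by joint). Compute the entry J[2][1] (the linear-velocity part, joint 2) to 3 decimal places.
axis z_1 = (0.8660,-0.5000,0.0000); lever o_n−o_1 = (3.7521,-7.2793,5.8659)
cross product → J_v[:, 1] = (-2.9330,-5.0800,-4.4280)
J_ω[:, 1] = z_1
entry J[2][1] = -4.4280

-4.428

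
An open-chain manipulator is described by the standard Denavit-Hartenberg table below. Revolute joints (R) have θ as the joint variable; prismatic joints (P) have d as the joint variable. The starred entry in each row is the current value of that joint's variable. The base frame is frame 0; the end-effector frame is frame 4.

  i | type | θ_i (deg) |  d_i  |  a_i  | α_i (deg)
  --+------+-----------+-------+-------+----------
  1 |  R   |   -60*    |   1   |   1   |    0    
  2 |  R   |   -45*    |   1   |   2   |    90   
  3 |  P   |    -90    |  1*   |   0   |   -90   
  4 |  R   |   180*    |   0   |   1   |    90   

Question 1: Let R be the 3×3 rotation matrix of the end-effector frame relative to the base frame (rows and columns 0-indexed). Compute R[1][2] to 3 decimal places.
End-effector z-axis (col 2 of R) = (0.9659,-0.2588,-0.0000)
R[1][2] = -0.2588

-0.259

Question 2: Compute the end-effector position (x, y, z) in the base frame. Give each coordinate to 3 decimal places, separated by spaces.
after link 1: o_1 = (0.5000, -0.8660, 1.0000)
after link 2: o_2 = (-0.0176, -2.7979, 2.0000)
after link 3: o_3 = (-0.9836, -2.5391, 2.0000)
after link 4: o_4 = (-0.9836, -2.5391, 3.0000)

-0.984 -2.539 3.000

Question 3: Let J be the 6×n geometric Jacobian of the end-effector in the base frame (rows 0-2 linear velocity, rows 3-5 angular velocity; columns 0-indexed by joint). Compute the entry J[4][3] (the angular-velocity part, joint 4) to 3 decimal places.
axis z_3 = (-0.2588,-0.9659,0.0000); lever o_n−o_3 = (0.0000,0.0000,1.0000)
cross product → J_v[:, 3] = (-0.9659,0.2588,0.0000)
J_ω[:, 3] = z_3
entry J[4][3] = -0.9659

-0.966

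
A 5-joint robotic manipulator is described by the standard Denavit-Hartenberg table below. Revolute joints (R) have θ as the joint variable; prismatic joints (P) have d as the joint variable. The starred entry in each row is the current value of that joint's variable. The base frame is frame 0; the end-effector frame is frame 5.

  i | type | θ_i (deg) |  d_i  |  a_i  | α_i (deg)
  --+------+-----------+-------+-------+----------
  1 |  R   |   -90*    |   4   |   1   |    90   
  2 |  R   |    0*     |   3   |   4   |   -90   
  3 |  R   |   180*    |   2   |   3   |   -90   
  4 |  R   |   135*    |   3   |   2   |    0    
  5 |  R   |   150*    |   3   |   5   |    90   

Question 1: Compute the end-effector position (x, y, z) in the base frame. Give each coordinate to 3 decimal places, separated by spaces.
-9.000 -2.120 9.415

after link 1: o_1 = (0.0000, -1.0000, 4.0000)
after link 2: o_2 = (-3.0000, -5.0000, 4.0000)
after link 3: o_3 = (-3.0000, -2.0000, 6.0000)
after link 4: o_4 = (-6.0000, -3.4142, 4.5858)
after link 5: o_5 = (-9.0000, -2.1201, 9.4154)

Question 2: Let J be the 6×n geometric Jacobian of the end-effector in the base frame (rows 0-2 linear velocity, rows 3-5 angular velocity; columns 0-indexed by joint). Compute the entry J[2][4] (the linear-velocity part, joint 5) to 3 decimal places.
-1.294

axis z_4 = (-1.0000,0.0000,0.0000); lever o_n−o_4 = (-3.0000,1.2941,4.8296)
cross product → J_v[:, 4] = (0.0000,4.8296,-1.2941)
J_ω[:, 4] = z_4
entry J[2][4] = -1.2941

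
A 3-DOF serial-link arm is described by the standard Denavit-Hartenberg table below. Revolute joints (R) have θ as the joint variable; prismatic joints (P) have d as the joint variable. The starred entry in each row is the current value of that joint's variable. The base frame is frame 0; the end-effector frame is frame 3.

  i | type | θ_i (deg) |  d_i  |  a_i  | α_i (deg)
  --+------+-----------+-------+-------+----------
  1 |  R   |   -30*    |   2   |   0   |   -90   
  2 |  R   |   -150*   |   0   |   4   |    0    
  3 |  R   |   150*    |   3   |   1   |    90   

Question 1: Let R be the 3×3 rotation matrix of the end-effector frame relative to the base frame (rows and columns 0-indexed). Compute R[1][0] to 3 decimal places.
-0.500

End-effector x-axis (col 0 of R) = (0.8660,-0.5000,0.0000)
R[1][0] = -0.5000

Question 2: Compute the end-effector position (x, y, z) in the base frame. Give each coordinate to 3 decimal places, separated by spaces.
after link 1: o_1 = (0.0000, 0.0000, 2.0000)
after link 2: o_2 = (-3.0000, 1.7321, 4.0000)
after link 3: o_3 = (-0.6340, 3.8301, 4.0000)

-0.634 3.830 4.000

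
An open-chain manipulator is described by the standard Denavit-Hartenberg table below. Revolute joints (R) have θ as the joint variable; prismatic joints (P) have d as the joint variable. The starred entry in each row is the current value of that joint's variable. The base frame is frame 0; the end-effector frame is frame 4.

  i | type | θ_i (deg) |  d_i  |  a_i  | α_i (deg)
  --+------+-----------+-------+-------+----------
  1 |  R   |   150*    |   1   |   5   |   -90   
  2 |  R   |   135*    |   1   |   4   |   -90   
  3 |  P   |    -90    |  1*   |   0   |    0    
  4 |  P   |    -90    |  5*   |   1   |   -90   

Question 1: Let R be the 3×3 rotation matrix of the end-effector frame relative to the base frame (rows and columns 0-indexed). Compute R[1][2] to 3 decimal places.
-0.866

End-effector z-axis (col 2 of R) = (-0.5000,-0.8660,-0.0000)
R[1][2] = -0.8660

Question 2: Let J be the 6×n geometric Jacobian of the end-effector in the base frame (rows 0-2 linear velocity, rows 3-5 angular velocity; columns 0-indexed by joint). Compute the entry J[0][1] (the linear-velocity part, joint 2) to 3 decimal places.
axis z_1 = (-0.5000,-0.8660,0.0000); lever o_n−o_1 = (5.0114,-4.0480,2.1213)
cross product → J_v[:, 1] = (-1.8371,1.0607,6.3640)
J_ω[:, 1] = z_1
entry J[0][1] = -1.8371

-1.837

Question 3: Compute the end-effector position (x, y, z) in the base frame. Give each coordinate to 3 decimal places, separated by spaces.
0.681 -1.548 3.121

after link 1: o_1 = (-4.3301, 2.5000, 1.0000)
after link 2: o_2 = (-2.3806, 0.2198, -1.8284)
after link 3: o_3 = (-1.7683, -0.1338, -1.1213)
after link 4: o_4 = (0.6812, -1.5480, 3.1213)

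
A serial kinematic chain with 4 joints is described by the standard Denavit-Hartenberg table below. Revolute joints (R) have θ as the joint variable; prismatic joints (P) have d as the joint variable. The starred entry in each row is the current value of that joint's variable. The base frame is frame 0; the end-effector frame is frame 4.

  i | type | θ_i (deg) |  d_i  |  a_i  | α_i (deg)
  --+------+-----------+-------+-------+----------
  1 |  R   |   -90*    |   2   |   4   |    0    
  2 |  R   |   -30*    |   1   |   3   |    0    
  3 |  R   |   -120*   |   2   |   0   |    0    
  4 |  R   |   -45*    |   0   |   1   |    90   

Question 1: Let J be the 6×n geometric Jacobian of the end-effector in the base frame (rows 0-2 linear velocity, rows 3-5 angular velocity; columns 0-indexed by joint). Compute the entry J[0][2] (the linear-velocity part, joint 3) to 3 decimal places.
axis z_2 = (0.0000,0.0000,1.0000); lever o_n−o_2 = (0.2588,0.9659,2.0000)
cross product → J_v[:, 2] = (-0.9659,0.2588,0.0000)
J_ω[:, 2] = z_2
entry J[0][2] = -0.9659

-0.966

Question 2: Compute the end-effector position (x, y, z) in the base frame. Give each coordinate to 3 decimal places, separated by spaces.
after link 1: o_1 = (0.0000, -4.0000, 2.0000)
after link 2: o_2 = (-1.5000, -6.5981, 3.0000)
after link 3: o_3 = (-1.5000, -6.5981, 5.0000)
after link 4: o_4 = (-1.2412, -5.6322, 5.0000)

-1.241 -5.632 5.000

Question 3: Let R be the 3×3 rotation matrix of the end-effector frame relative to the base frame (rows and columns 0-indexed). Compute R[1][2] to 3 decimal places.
End-effector z-axis (col 2 of R) = (0.9659,-0.2588,0.0000)
R[1][2] = -0.2588

-0.259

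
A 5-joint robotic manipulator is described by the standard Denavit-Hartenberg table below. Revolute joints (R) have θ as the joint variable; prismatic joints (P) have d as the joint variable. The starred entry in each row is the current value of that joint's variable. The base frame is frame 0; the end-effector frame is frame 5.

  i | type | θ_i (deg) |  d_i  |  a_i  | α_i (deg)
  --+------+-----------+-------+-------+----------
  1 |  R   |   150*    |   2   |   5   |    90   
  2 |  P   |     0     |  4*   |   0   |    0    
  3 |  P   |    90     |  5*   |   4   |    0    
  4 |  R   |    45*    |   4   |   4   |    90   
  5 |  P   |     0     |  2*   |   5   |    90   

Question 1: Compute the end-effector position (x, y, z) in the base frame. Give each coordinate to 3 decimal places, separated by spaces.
6.456 11.283 13.778

after link 1: o_1 = (-4.3301, 2.5000, 2.0000)
after link 2: o_2 = (-2.3301, 5.9641, 2.0000)
after link 3: o_3 = (0.1699, 10.2942, 6.0000)
after link 4: o_4 = (4.6194, 12.3441, 8.8284)
after link 5: o_5 = (6.4565, 11.2835, 13.7782)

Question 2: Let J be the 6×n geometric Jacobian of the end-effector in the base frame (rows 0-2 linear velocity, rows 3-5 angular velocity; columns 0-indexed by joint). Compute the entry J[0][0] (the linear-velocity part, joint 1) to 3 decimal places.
axis z_0 = ẑ; lever o_n−o_0 = (6.4565,11.2835,13.7782)
cross product → J_v[:, 0] = (-11.2835,6.4565,0.0000)
J_ω[:, 0] = z_0
entry J[0][0] = -11.2835

-11.283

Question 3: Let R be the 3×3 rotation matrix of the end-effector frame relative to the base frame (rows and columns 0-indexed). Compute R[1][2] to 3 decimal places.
-0.866

End-effector z-axis (col 2 of R) = (-0.5000,-0.8660,0.0000)
R[1][2] = -0.8660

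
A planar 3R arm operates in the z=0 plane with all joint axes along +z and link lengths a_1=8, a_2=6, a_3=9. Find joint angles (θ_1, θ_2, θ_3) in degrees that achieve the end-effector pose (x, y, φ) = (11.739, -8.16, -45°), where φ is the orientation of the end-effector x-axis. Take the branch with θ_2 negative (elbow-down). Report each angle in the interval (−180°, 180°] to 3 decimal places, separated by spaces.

wrist centre = target − a_3·(cos φ, sin φ) = (5.3750, -1.7960)
cos θ_2 = (32.1168−8²−6²)/(2·8·6) = -0.7071; θ_2 = -135.0008° (elbow-down)
β = atan2(-1.7960,5.3750) = -18.4768°; ψ = atan2(-4.2426,3.7573) = -48.4714°
θ_1 = β − ψ = 29.9946°
θ_3 = φ − θ_1 − θ_2 = 60.0062° (wrapped to (-180°,180°])

29.995 -135.001 60.006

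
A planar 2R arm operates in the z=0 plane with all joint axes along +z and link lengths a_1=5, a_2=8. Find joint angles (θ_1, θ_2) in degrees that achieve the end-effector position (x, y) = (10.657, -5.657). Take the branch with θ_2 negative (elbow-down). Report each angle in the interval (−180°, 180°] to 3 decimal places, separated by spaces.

-0.003 -44.995

cos θ_2 = (145.5733−5²−8²)/(2·5·8) = 0.7072; θ_2 = -44.9952° (elbow-down)
β = atan2(-5.6570,10.6570) = -27.9605°; ψ = atan2(-5.6564,10.6573) = -27.9571°
θ_1 = β − ψ = -0.0033°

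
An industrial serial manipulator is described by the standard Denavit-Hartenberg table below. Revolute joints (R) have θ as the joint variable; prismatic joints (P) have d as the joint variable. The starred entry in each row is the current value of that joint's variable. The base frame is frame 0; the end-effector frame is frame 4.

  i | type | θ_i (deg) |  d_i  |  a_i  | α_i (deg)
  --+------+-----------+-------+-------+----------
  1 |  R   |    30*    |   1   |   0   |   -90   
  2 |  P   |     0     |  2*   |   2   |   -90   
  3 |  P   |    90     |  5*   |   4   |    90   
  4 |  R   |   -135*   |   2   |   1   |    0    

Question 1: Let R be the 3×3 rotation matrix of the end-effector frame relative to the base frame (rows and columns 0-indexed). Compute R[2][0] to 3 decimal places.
End-effector x-axis (col 0 of R) = (-0.3536,0.6124,0.7071)
R[2][0] = 0.7071

0.707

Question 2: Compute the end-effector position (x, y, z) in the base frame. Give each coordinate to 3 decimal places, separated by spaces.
after link 1: o_1 = (0.0000, 0.0000, 1.0000)
after link 2: o_2 = (0.7321, 2.7321, 1.0000)
after link 3: o_3 = (2.7321, -0.7321, -4.0000)
after link 4: o_4 = (4.1105, 0.8803, -3.2929)

4.111 0.880 -3.293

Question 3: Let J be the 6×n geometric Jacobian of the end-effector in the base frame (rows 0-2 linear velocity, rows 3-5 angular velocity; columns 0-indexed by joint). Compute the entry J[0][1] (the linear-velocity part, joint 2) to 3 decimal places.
-0.500

prismatic axis z_1 = (-0.5000,0.8660,0.0000)
J_v[:, 1] = z_1; J_ω[:, 1] = (0,0,0)
entry J[0][1] = -0.5000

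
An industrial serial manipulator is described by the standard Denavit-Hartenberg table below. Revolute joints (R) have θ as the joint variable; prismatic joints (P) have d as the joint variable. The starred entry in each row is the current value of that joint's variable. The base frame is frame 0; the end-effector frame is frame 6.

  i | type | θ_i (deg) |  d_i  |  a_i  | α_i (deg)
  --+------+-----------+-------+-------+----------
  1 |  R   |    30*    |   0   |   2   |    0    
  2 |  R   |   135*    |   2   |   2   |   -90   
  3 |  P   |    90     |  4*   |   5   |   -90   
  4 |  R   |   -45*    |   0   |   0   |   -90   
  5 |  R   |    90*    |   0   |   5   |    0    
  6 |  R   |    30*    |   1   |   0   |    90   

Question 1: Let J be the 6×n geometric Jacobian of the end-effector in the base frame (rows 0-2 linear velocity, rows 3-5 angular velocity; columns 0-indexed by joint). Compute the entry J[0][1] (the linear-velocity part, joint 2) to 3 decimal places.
1.369

axis z_1 = (0.0000,0.0000,1.0000); lever o_n−o_1 = (-7.6137,-1.3690,-3.7071)
cross product → J_v[:, 1] = (1.3690,-7.6137,0.0000)
J_ω[:, 1] = z_1
entry J[0][1] = 1.3690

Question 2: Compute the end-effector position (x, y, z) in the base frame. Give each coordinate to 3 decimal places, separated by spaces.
-5.882 -0.369 -3.707

after link 1: o_1 = (1.7321, 1.0000, 0.0000)
after link 2: o_2 = (-0.1998, 1.5176, 2.0000)
after link 3: o_3 = (-1.2351, -2.3461, -3.0000)
after link 4: o_4 = (-1.2351, -2.3461, -3.0000)
after link 5: o_5 = (-6.0647, -1.0520, -3.0000)
after link 6: o_6 = (-5.8817, -0.3690, -3.7071)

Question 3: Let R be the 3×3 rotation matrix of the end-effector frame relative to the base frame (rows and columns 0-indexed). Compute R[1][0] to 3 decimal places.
0.566

End-effector x-axis (col 0 of R) = (-0.7450,0.5657,0.3536)
R[1][0] = 0.5657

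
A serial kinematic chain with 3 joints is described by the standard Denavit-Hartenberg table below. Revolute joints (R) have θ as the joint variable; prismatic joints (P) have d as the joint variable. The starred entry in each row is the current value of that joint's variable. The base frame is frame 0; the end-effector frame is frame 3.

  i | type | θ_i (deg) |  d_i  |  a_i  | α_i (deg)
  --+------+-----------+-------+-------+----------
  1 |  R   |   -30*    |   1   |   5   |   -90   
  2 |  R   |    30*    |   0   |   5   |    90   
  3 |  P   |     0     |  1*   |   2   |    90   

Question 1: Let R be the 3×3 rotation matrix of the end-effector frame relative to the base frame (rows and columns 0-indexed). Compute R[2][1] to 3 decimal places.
End-effector y-axis (col 1 of R) = (0.4330,-0.2500,0.8660)
R[2][1] = 0.8660

0.866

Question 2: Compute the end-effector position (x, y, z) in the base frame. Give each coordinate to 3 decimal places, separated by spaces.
10.013 -5.781 -1.634

after link 1: o_1 = (4.3301, -2.5000, 1.0000)
after link 2: o_2 = (8.0801, -4.6651, -1.5000)
after link 3: o_3 = (10.0131, -5.7811, -1.6340)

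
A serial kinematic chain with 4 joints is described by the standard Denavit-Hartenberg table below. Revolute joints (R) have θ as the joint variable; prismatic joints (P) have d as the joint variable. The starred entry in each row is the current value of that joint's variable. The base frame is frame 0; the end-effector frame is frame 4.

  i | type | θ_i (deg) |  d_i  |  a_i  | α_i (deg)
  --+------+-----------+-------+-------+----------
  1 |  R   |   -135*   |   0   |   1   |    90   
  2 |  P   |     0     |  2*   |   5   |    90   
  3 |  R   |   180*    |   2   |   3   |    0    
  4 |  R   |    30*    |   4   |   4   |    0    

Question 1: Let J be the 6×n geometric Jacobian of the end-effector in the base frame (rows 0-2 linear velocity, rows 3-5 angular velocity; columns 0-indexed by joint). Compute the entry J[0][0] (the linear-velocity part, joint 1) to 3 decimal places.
axis z_0 = ẑ; lever o_n−o_0 = (0.3282,0.3282,-6.0000)
cross product → J_v[:, 0] = (-0.3282,0.3282,0.0000)
J_ω[:, 0] = z_0
entry J[0][0] = -0.3282

-0.328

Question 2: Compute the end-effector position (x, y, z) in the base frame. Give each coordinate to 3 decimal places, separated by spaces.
after link 1: o_1 = (-0.7071, -0.7071, 0.0000)
after link 2: o_2 = (-5.6569, -2.8284, 0.0000)
after link 3: o_3 = (-3.5355, -0.7071, -2.0000)
after link 4: o_4 = (0.3282, 0.3282, -6.0000)

0.328 0.328 -6.000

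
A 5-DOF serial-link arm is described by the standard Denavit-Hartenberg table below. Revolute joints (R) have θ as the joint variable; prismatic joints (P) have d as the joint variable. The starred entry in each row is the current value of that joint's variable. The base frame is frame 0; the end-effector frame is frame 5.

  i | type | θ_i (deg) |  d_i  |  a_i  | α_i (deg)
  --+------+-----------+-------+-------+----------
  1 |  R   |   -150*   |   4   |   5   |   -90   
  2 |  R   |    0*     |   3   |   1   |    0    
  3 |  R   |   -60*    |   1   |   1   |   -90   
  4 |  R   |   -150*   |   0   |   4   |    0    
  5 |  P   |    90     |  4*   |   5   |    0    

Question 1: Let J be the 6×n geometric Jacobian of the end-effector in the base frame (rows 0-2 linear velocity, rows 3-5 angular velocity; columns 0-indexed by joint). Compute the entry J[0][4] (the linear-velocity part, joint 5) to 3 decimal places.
prismatic axis z_4 = (-0.7500,-0.4330,-0.5000)
J_v[:, 4] = z_4; J_ω[:, 4] = (0,0,0)
entry J[0][4] = -0.7500

-0.750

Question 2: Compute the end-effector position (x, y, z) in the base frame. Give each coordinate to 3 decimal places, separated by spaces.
-3.047 -13.687 2.031

after link 1: o_1 = (-4.3301, -2.5000, 4.0000)
after link 2: o_2 = (-3.6962, -5.5981, 4.0000)
after link 3: o_3 = (-3.6292, -6.7141, 4.8660)
after link 4: o_4 = (-1.1292, -7.5801, 1.8660)
after link 5: o_5 = (-3.0466, -13.6872, 2.0311)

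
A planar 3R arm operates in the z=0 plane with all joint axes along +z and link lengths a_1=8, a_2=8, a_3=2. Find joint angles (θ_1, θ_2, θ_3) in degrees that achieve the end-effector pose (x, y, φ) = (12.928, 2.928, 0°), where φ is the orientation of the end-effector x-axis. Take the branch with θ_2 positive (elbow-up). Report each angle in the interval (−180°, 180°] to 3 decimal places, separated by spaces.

wrist centre = target − a_3·(cos φ, sin φ) = (10.9280, 2.9280)
cos θ_2 = (127.9944−8²−8²)/(2·8·8) = -0.0000; θ_2 = 90.0025° (elbow-up)
β = atan2(2.9280,10.9280) = 14.9993°; ψ = atan2(8.0000,7.9996) = 45.0013°
θ_1 = β − ψ = -30.0020°
θ_3 = φ − θ_1 − θ_2 = -60.0005° (wrapped to (-180°,180°])

-30.002 90.003 -60.001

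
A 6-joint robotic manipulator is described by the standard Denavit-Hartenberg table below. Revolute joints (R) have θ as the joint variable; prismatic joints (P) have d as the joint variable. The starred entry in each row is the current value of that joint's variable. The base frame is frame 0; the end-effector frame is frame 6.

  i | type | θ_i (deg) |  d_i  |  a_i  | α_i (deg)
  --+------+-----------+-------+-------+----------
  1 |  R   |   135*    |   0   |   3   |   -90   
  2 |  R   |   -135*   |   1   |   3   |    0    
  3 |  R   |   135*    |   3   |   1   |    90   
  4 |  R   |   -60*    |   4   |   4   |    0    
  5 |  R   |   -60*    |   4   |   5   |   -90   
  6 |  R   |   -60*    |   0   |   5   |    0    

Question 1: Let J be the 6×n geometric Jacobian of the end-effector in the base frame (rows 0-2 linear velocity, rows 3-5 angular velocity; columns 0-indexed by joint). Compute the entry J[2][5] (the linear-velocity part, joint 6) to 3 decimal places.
axis z_5 = (-0.2588,0.9659,0.0000); lever o_n−o_5 = (2.4148,0.6470,4.3301)
cross product → J_v[:, 5] = (4.1826,1.1207,-2.5000)
J_ω[:, 5] = z_5
entry J[2][5] = -2.5000

-2.500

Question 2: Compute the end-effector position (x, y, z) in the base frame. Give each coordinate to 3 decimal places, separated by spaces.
after link 1: o_1 = (-2.1213, 2.1213, 0.0000)
after link 2: o_2 = (-1.3284, -0.0858, 2.1213)
after link 3: o_3 = (-4.1569, -1.5000, 2.1213)
after link 4: o_4 = (-3.1216, 2.3637, 6.1213)
after link 5: o_5 = (1.7081, 3.6578, 10.1213)
after link 6: o_6 = (4.1229, 4.3048, 14.4514)

4.123 4.305 14.451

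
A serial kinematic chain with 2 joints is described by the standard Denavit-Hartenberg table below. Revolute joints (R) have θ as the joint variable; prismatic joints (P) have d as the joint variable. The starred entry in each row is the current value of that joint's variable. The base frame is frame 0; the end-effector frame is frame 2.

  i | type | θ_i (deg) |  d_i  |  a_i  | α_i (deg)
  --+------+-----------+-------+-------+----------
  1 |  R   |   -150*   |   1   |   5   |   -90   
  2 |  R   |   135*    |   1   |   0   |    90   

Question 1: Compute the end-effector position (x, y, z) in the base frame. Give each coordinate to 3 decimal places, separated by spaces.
after link 1: o_1 = (-4.3301, -2.5000, 1.0000)
after link 2: o_2 = (-3.8301, -3.3660, 1.0000)

-3.830 -3.366 1.000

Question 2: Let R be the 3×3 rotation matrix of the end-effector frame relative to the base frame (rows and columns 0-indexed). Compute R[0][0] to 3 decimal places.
0.612

End-effector x-axis (col 0 of R) = (0.6124,0.3536,-0.7071)
R[0][0] = 0.6124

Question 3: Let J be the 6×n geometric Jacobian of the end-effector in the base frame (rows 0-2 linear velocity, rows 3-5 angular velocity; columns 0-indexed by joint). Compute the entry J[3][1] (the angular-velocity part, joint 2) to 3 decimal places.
0.500

axis z_1 = (0.5000,-0.8660,0.0000); lever o_n−o_1 = (0.5000,-0.8660,0.0000)
cross product → J_v[:, 1] = (0.0000,0.0000,0.0000)
J_ω[:, 1] = z_1
entry J[3][1] = 0.5000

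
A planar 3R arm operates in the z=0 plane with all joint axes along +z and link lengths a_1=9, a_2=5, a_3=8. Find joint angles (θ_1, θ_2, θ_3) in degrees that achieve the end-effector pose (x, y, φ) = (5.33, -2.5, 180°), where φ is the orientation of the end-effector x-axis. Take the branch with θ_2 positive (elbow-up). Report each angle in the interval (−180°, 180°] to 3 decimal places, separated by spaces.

wrist centre = target − a_3·(cos φ, sin φ) = (13.3300, -2.5000)
cos θ_2 = (183.9389−9²−5²)/(2·9·5) = 0.8660; θ_2 = 30.0043° (elbow-up)
β = atan2(-2.5000,13.3300) = -10.6223°; ψ = atan2(2.5003,13.3299) = 10.6237°
θ_1 = β − ψ = -21.2459°
θ_3 = φ − θ_1 − θ_2 = 171.2416° (wrapped to (-180°,180°])

-21.246 30.004 171.242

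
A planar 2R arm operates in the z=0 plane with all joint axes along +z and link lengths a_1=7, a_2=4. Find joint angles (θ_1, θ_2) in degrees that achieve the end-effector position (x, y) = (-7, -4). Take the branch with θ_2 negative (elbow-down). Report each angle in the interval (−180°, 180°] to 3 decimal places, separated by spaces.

-120.510 -90.000

cos θ_2 = (65.0000−7²−4²)/(2·7·4) = 0.0000; θ_2 = -90.0000° (elbow-down)
β = atan2(-4.0000,-7.0000) = -150.2551°; ψ = atan2(-4.0000,7.0000) = -29.7449°
θ_1 = β − ψ = -120.5102°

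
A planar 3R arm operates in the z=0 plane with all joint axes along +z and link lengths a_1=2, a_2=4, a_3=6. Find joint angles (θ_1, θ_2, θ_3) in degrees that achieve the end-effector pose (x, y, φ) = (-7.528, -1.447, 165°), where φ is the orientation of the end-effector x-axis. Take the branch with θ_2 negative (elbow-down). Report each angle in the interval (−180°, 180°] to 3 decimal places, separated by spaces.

wrist centre = target − a_3·(cos φ, sin φ) = (-1.7324, -2.9999)
cos θ_2 = (12.0009−2²−4²)/(2·2·4) = -0.4999; θ_2 = -119.9965° (elbow-down)
β = atan2(-2.9999,-1.7324) = -120.0064°; ψ = atan2(-3.4642,0.0002) = -89.9965°
θ_1 = β − ψ = -30.0099°
θ_3 = φ − θ_1 − θ_2 = -44.9936° (wrapped to (-180°,180°])

-30.010 -119.996 -44.994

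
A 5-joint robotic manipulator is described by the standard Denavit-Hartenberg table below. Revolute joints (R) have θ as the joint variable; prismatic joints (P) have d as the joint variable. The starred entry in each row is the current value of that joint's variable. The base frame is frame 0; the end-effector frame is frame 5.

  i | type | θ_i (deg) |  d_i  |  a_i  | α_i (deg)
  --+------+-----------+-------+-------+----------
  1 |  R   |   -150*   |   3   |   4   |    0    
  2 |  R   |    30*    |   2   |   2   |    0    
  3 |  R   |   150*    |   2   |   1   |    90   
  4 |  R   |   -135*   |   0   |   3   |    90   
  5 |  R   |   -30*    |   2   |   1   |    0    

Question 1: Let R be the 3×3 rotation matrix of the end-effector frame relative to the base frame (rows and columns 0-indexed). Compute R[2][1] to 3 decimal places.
-0.354

End-effector y-axis (col 1 of R) = (0.1268,-0.9268,-0.3536)
R[2][1] = -0.3536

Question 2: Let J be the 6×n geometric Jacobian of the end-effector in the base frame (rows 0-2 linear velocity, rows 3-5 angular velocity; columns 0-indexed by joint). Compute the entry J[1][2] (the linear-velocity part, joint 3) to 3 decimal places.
-2.976

axis z_2 = (0.0000,0.0000,1.0000); lever o_n−o_2 = (-2.9762,-1.1409,0.6805)
cross product → J_v[:, 2] = (1.1409,-2.9762,0.0000)
J_ω[:, 2] = z_2
entry J[1][2] = -2.9762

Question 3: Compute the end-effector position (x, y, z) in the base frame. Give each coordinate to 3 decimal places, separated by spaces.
-7.440 -4.873 5.681

after link 1: o_1 = (-3.4641, -2.0000, 3.0000)
after link 2: o_2 = (-4.4641, -3.7321, 5.0000)
after link 3: o_3 = (-3.5981, -3.2321, 7.0000)
after link 4: o_4 = (-5.4352, -4.2927, 4.8787)
after link 5: o_5 = (-7.4403, -4.8730, 5.6805)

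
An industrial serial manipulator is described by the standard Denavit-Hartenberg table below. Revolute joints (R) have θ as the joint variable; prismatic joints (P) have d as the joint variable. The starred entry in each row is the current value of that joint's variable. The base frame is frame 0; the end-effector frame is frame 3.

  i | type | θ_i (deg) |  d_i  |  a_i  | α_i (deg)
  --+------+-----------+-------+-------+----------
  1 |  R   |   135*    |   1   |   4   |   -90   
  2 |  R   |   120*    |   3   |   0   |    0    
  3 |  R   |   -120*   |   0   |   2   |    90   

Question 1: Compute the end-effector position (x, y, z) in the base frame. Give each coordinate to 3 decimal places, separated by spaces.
after link 1: o_1 = (-2.8284, 2.8284, 1.0000)
after link 2: o_2 = (-4.9497, 0.7071, 1.0000)
after link 3: o_3 = (-6.3640, 2.1213, 1.0000)

-6.364 2.121 1.000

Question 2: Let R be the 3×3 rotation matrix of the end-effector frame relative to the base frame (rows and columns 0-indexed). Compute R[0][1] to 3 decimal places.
End-effector y-axis (col 1 of R) = (-0.7071,-0.7071,0.0000)
R[0][1] = -0.7071

-0.707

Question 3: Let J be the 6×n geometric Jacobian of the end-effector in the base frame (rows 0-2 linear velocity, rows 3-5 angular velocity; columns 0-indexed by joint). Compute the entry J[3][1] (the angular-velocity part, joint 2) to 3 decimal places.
-0.707

axis z_1 = (-0.7071,-0.7071,0.0000); lever o_n−o_1 = (-3.5355,-0.7071,0.0000)
cross product → J_v[:, 1] = (-0.0000,-0.0000,-2.0000)
J_ω[:, 1] = z_1
entry J[3][1] = -0.7071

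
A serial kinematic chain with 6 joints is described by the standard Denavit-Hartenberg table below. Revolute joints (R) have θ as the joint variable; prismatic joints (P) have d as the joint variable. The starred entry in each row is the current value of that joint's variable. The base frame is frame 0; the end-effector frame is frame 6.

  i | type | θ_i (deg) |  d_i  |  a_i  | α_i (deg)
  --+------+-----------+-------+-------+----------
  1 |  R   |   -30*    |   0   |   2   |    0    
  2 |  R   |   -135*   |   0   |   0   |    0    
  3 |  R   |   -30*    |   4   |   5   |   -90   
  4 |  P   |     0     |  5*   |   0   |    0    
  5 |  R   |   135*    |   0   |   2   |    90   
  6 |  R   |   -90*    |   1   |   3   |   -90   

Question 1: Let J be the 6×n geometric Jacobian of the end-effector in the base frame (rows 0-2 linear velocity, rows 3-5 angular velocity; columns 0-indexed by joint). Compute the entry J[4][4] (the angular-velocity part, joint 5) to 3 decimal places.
-0.966

axis z_4 = (-0.2588,-0.9659,0.0000); lever o_n−o_4 = (1.4595,2.7148,-2.1213)
cross product → J_v[:, 4] = (2.0490,-0.5490,0.7071)
J_ω[:, 4] = z_4
entry J[4][4] = -0.9659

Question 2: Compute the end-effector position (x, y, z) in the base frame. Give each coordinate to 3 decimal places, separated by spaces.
after link 1: o_1 = (1.7321, -1.0000, 0.0000)
after link 2: o_2 = (1.7321, -1.0000, 0.0000)
after link 3: o_3 = (-3.0976, 0.2941, 4.0000)
after link 4: o_4 = (-4.3917, -4.5355, 4.0000)
after link 5: o_5 = (-3.0256, -4.9016, 2.5858)
after link 6: o_6 = (-2.9322, -1.8208, 1.8787)

-2.932 -1.821 1.879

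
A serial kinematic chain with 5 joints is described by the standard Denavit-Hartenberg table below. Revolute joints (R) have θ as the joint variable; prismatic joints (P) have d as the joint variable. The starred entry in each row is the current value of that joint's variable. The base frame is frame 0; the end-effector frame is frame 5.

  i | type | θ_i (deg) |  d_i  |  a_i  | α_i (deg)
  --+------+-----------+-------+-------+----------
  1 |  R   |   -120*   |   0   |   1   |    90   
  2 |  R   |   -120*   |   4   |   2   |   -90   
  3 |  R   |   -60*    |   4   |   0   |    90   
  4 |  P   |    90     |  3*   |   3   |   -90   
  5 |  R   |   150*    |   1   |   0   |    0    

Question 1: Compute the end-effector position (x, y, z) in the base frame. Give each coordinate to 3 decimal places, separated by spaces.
-7.819 -4.275 -2.549

after link 1: o_1 = (-0.5000, -0.8660, 0.0000)
after link 2: o_2 = (-3.4641, 2.0000, -1.7321)
after link 3: o_3 = (-5.1962, -1.0000, -3.7321)
after link 4: o_4 = (-8.4437, -3.6250, -2.9821)
after link 5: o_5 = (-7.8187, -4.2745, -2.5490)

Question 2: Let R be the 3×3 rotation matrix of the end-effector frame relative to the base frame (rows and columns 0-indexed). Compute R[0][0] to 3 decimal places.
End-effector x-axis (col 0 of R) = (0.6998,0.7120,0.0580)
R[0][0] = 0.6998

0.700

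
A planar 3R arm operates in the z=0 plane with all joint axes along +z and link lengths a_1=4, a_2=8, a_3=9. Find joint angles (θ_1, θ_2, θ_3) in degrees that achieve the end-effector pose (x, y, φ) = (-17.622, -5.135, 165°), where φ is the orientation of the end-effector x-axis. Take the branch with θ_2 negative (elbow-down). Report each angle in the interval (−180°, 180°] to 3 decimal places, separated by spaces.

wrist centre = target − a_3·(cos φ, sin φ) = (-8.9287, -7.4644)
cos θ_2 = (135.4379−4²−8²)/(2·4·8) = 0.8662; θ_2 = -29.9779° (elbow-down)
β = atan2(-7.4644,-8.9287) = -140.1044°; ψ = atan2(-3.9973,10.9297) = -20.0890°
θ_1 = β − ψ = -120.0154°
θ_3 = φ − θ_1 − θ_2 = -45.0067° (wrapped to (-180°,180°])

-120.015 -29.978 -45.007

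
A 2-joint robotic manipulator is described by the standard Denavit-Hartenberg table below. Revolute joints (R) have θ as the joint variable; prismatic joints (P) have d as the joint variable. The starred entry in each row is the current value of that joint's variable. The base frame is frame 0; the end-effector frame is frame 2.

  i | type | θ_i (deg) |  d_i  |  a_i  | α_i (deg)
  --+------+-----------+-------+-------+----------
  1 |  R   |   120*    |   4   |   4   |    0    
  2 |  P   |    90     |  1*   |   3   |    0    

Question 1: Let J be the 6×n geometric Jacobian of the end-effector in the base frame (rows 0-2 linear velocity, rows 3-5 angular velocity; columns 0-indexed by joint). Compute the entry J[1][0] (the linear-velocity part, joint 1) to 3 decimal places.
-4.598

axis z_0 = ẑ; lever o_n−o_0 = (-4.5981,1.9641,5.0000)
cross product → J_v[:, 0] = (-1.9641,-4.5981,0.0000)
J_ω[:, 0] = z_0
entry J[1][0] = -4.5981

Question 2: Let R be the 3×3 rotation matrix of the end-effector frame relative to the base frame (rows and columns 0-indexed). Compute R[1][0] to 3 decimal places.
-0.500

End-effector x-axis (col 0 of R) = (-0.8660,-0.5000,0.0000)
R[1][0] = -0.5000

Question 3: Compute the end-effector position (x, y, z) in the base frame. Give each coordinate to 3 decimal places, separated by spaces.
after link 1: o_1 = (-2.0000, 3.4641, 4.0000)
after link 2: o_2 = (-4.5981, 1.9641, 5.0000)

-4.598 1.964 5.000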